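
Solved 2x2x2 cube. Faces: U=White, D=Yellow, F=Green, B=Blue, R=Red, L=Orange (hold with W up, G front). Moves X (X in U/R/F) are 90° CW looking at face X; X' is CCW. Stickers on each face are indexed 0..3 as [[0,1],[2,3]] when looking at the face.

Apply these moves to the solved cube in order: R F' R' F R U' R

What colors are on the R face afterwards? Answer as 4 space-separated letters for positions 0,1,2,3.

Answer: Y G R R

Derivation:
After move 1 (R): R=RRRR U=WGWG F=GYGY D=YBYB B=WBWB
After move 2 (F'): F=YYGG U=WGRR R=BRYR D=OOYB L=OGOW
After move 3 (R'): R=RRBY U=WWRW F=YGGR D=OYYG B=BBOB
After move 4 (F): F=GYRG U=WWWG R=RRWY D=BRYG L=OOOY
After move 5 (R): R=WRYR U=WYWG F=GRRG D=BOYB B=GBWB
After move 6 (U'): U=YGWW F=OORG R=GRYR B=WRWB L=GBOY
After move 7 (R): R=YGRR U=YOWG F=OORB D=BWYW B=WRGB
Query: R face = YGRR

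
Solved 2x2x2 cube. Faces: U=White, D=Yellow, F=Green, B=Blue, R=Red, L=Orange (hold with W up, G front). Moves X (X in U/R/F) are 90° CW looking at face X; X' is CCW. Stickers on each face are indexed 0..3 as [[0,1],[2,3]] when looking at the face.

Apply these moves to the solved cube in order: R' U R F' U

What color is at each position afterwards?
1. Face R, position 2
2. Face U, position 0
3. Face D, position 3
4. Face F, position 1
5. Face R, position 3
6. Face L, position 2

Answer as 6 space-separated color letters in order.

After move 1 (R'): R=RRRR U=WBWB F=GWGW D=YGYG B=YBYB
After move 2 (U): U=WWBB F=RRGW R=YBRR B=OOYB L=GWOO
After move 3 (R): R=RYRB U=WRBW F=RGGG D=YYYO B=BOWB
After move 4 (F'): F=GGRG U=WRRR R=YYYB D=WOYO L=GWOB
After move 5 (U): U=RWRR F=YYRG R=BOYB B=GWWB L=GGOB
Query 1: R[2] = Y
Query 2: U[0] = R
Query 3: D[3] = O
Query 4: F[1] = Y
Query 5: R[3] = B
Query 6: L[2] = O

Answer: Y R O Y B O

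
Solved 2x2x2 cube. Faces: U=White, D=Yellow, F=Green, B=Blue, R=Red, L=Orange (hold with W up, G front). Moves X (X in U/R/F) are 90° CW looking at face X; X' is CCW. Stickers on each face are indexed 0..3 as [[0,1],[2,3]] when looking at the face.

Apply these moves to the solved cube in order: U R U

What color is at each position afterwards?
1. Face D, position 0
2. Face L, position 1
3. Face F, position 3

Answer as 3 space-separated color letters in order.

Answer: Y Y Y

Derivation:
After move 1 (U): U=WWWW F=RRGG R=BBRR B=OOBB L=GGOO
After move 2 (R): R=RBRB U=WRWG F=RYGY D=YBYO B=WOWB
After move 3 (U): U=WWGR F=RBGY R=WORB B=GGWB L=RYOO
Query 1: D[0] = Y
Query 2: L[1] = Y
Query 3: F[3] = Y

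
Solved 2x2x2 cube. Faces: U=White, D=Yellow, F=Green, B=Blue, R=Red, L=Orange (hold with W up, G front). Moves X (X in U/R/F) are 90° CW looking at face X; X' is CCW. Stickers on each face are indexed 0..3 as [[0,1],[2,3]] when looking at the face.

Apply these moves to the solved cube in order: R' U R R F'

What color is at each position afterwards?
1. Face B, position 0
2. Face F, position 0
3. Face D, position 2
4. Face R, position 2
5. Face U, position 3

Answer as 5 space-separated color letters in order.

After move 1 (R'): R=RRRR U=WBWB F=GWGW D=YGYG B=YBYB
After move 2 (U): U=WWBB F=RRGW R=YBRR B=OOYB L=GWOO
After move 3 (R): R=RYRB U=WRBW F=RGGG D=YYYO B=BOWB
After move 4 (R): R=RRBY U=WGBG F=RYGO D=YWYB B=WORB
After move 5 (F'): F=YORG U=WGRB R=WRYY D=WOYB L=GGOB
Query 1: B[0] = W
Query 2: F[0] = Y
Query 3: D[2] = Y
Query 4: R[2] = Y
Query 5: U[3] = B

Answer: W Y Y Y B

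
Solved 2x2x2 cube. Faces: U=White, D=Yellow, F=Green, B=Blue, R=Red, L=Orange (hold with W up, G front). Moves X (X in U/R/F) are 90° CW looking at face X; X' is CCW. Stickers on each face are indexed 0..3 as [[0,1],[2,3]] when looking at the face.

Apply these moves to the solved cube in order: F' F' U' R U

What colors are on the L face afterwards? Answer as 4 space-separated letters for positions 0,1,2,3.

After move 1 (F'): F=GGGG U=WWRR R=YRYR D=OOYY L=OWOW
After move 2 (F'): F=GGGG U=WWYY R=OROR D=WWYY L=OROR
After move 3 (U'): U=WYWY F=ORGG R=GGOR B=ORBB L=BBOR
After move 4 (R): R=OGRG U=WRWG F=OWGY D=WBYO B=YRYB
After move 5 (U): U=WWGR F=OGGY R=YRRG B=BBYB L=OWOR
Query: L face = OWOR

Answer: O W O R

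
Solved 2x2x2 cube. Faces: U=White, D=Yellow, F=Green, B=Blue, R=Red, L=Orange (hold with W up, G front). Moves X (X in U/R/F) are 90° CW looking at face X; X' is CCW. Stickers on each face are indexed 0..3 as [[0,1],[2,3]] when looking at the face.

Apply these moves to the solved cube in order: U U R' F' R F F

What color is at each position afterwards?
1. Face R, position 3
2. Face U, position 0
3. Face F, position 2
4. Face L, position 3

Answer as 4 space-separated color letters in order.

Answer: R W O Y

Derivation:
After move 1 (U): U=WWWW F=RRGG R=BBRR B=OOBB L=GGOO
After move 2 (U): U=WWWW F=BBGG R=OORR B=GGBB L=RROO
After move 3 (R'): R=OROR U=WBWG F=BWGW D=YBYG B=YGYB
After move 4 (F'): F=WWBG U=WBOO R=BRYR D=ROYG L=RGOW
After move 5 (R): R=YBRR U=WWOG F=WOBG D=RYYY B=OGBB
After move 6 (F): F=BWGO U=WWWG R=OBGR D=RYYY L=RROY
After move 7 (F): F=GBOW U=WWYR R=WBGR D=GOYY L=RROY
Query 1: R[3] = R
Query 2: U[0] = W
Query 3: F[2] = O
Query 4: L[3] = Y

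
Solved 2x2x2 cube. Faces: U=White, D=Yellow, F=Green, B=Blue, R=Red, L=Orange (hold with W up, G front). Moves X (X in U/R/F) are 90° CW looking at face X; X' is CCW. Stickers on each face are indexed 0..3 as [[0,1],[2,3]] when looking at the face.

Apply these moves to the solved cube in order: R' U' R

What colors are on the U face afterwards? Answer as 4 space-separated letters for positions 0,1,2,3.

After move 1 (R'): R=RRRR U=WBWB F=GWGW D=YGYG B=YBYB
After move 2 (U'): U=BBWW F=OOGW R=GWRR B=RRYB L=YBOO
After move 3 (R): R=RGRW U=BOWW F=OGGG D=YYYR B=WRBB
Query: U face = BOWW

Answer: B O W W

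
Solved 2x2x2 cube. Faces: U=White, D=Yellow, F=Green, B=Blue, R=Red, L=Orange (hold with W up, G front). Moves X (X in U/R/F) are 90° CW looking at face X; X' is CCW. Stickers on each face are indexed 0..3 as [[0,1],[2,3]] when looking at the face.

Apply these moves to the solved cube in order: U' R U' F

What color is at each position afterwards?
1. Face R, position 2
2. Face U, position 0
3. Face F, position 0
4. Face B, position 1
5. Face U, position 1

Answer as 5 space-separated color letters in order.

Answer: W O G G G

Derivation:
After move 1 (U'): U=WWWW F=OOGG R=GGRR B=RRBB L=BBOO
After move 2 (R): R=RGRG U=WOWG F=OYGY D=YBYR B=WRWB
After move 3 (U'): U=OGWW F=BBGY R=OYRG B=RGWB L=WROO
After move 4 (F): F=GBYB U=OGOR R=WYWG D=ROYR L=WYOB
Query 1: R[2] = W
Query 2: U[0] = O
Query 3: F[0] = G
Query 4: B[1] = G
Query 5: U[1] = G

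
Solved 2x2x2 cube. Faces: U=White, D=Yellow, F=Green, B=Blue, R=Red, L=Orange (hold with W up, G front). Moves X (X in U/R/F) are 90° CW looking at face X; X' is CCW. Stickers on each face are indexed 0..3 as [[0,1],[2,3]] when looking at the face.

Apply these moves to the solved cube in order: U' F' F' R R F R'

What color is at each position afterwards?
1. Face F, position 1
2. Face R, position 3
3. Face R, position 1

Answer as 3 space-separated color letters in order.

After move 1 (U'): U=WWWW F=OOGG R=GGRR B=RRBB L=BBOO
After move 2 (F'): F=OGOG U=WWGR R=YGYR D=BOYY L=BWOW
After move 3 (F'): F=GGOO U=WWYY R=OGBR D=WWYY L=BROG
After move 4 (R): R=BORG U=WGYO F=GWOY D=WBYR B=YRWB
After move 5 (R): R=RBGO U=WWYY F=GBOR D=WWYY B=ORGB
After move 6 (F): F=OGRB U=WWGR R=YBYO D=GRYY L=BWOW
After move 7 (R'): R=BOYY U=WGGO F=OWRR D=GGYB B=YRRB
Query 1: F[1] = W
Query 2: R[3] = Y
Query 3: R[1] = O

Answer: W Y O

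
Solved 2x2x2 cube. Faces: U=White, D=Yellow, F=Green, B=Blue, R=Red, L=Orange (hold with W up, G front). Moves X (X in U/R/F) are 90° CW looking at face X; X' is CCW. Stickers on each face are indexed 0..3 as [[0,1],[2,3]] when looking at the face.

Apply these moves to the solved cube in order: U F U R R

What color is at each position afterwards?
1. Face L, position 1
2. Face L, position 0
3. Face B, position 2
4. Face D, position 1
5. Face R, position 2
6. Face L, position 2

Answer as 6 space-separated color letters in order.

Answer: R G B W O O

Derivation:
After move 1 (U): U=WWWW F=RRGG R=BBRR B=OOBB L=GGOO
After move 2 (F): F=GRGR U=WWOG R=WBWR D=RBYY L=GYOY
After move 3 (U): U=OWGW F=WBGR R=OOWR B=GYBB L=GROY
After move 4 (R): R=WORO U=OBGR F=WBGY D=RBYG B=WYWB
After move 5 (R): R=RWOO U=OBGY F=WBGG D=RWYW B=RYBB
Query 1: L[1] = R
Query 2: L[0] = G
Query 3: B[2] = B
Query 4: D[1] = W
Query 5: R[2] = O
Query 6: L[2] = O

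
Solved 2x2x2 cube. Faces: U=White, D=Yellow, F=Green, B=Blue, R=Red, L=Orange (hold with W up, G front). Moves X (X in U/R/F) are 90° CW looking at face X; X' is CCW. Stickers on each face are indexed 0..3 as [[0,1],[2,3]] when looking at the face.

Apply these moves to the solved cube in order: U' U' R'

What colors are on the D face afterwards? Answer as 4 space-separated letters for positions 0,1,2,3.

After move 1 (U'): U=WWWW F=OOGG R=GGRR B=RRBB L=BBOO
After move 2 (U'): U=WWWW F=BBGG R=OORR B=GGBB L=RROO
After move 3 (R'): R=OROR U=WBWG F=BWGW D=YBYG B=YGYB
Query: D face = YBYG

Answer: Y B Y G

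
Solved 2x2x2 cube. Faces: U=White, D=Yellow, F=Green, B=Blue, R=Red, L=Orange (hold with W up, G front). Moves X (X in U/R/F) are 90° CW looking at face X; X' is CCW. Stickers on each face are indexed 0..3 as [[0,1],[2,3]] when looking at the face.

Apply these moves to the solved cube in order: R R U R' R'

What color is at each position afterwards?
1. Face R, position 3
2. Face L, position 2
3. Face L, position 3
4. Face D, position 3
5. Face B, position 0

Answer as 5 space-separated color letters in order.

Answer: G O O Y B

Derivation:
After move 1 (R): R=RRRR U=WGWG F=GYGY D=YBYB B=WBWB
After move 2 (R): R=RRRR U=WYWY F=GBGB D=YWYW B=GBGB
After move 3 (U): U=WWYY F=RRGB R=GBRR B=OOGB L=GBOO
After move 4 (R'): R=BRGR U=WGYO F=RWGY D=YRYB B=WOWB
After move 5 (R'): R=RRBG U=WWYW F=RGGO D=YWYY B=BORB
Query 1: R[3] = G
Query 2: L[2] = O
Query 3: L[3] = O
Query 4: D[3] = Y
Query 5: B[0] = B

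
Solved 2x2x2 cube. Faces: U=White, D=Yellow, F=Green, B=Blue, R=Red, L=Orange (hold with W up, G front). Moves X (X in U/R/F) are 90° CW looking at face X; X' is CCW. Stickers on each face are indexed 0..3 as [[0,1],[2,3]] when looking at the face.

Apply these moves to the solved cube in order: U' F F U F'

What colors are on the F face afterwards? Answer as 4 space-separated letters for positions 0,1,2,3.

After move 1 (U'): U=WWWW F=OOGG R=GGRR B=RRBB L=BBOO
After move 2 (F): F=GOGO U=WWOB R=WGWR D=RGYY L=BYOY
After move 3 (F): F=GGOO U=WWYY R=OGBR D=WWYY L=BROG
After move 4 (U): U=YWYW F=OGOO R=RRBR B=BRBB L=GGOG
After move 5 (F'): F=GOOO U=YWRB R=WRWR D=GGYY L=GWOY
Query: F face = GOOO

Answer: G O O O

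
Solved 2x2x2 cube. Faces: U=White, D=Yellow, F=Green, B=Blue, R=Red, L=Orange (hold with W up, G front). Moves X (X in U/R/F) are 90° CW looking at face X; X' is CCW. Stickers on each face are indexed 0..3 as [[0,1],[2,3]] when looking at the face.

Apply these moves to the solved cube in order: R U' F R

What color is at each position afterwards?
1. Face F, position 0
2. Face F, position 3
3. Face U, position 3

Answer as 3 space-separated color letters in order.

After move 1 (R): R=RRRR U=WGWG F=GYGY D=YBYB B=WBWB
After move 2 (U'): U=GGWW F=OOGY R=GYRR B=RRWB L=WBOO
After move 3 (F): F=GOYO U=GGOB R=WYWR D=RGYB L=WYOB
After move 4 (R): R=WWRY U=GOOO F=GGYB D=RWYR B=BRGB
Query 1: F[0] = G
Query 2: F[3] = B
Query 3: U[3] = O

Answer: G B O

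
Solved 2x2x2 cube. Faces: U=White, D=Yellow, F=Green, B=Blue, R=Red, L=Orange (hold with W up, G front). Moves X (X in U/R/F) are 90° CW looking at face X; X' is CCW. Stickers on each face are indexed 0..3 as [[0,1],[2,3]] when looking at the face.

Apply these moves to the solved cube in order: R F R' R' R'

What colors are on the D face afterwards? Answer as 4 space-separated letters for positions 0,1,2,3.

After move 1 (R): R=RRRR U=WGWG F=GYGY D=YBYB B=WBWB
After move 2 (F): F=GGYY U=WGOO R=WRGR D=RRYB L=OYOB
After move 3 (R'): R=RRWG U=WWOW F=GGYO D=RGYY B=BBRB
After move 4 (R'): R=RGRW U=WROB F=GWYW D=RGYO B=YBGB
After move 5 (R'): R=GWRR U=WGOY F=GRYB D=RWYW B=OBGB
Query: D face = RWYW

Answer: R W Y W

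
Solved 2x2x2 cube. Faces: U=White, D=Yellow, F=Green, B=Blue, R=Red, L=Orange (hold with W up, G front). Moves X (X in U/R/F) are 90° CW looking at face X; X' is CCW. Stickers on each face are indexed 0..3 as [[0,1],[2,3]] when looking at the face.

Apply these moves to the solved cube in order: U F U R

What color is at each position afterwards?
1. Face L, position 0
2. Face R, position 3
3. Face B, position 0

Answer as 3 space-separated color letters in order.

Answer: G O W

Derivation:
After move 1 (U): U=WWWW F=RRGG R=BBRR B=OOBB L=GGOO
After move 2 (F): F=GRGR U=WWOG R=WBWR D=RBYY L=GYOY
After move 3 (U): U=OWGW F=WBGR R=OOWR B=GYBB L=GROY
After move 4 (R): R=WORO U=OBGR F=WBGY D=RBYG B=WYWB
Query 1: L[0] = G
Query 2: R[3] = O
Query 3: B[0] = W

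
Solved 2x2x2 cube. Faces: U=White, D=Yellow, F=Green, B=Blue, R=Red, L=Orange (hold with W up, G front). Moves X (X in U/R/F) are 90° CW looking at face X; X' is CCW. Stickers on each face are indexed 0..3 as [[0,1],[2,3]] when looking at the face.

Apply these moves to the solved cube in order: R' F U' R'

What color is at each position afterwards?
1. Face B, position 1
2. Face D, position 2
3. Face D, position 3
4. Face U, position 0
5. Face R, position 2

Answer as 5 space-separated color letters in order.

Answer: R Y W B G

Derivation:
After move 1 (R'): R=RRRR U=WBWB F=GWGW D=YGYG B=YBYB
After move 2 (F): F=GGWW U=WBOO R=WRBR D=RRYG L=OYOG
After move 3 (U'): U=BOWO F=OYWW R=GGBR B=WRYB L=YBOG
After move 4 (R'): R=GRGB U=BYWW F=OOWO D=RYYW B=GRRB
Query 1: B[1] = R
Query 2: D[2] = Y
Query 3: D[3] = W
Query 4: U[0] = B
Query 5: R[2] = G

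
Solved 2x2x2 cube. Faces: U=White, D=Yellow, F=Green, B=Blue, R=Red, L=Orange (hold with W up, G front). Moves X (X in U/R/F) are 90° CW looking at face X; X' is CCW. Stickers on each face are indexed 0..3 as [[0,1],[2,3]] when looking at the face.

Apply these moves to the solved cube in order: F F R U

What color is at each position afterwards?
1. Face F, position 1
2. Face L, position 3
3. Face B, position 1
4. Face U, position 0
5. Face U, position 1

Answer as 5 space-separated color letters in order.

After move 1 (F): F=GGGG U=WWOO R=WRWR D=RRYY L=OYOY
After move 2 (F): F=GGGG U=WWYY R=OROR D=WWYY L=OROR
After move 3 (R): R=OORR U=WGYG F=GWGY D=WBYB B=YBWB
After move 4 (U): U=YWGG F=OOGY R=YBRR B=ORWB L=GWOR
Query 1: F[1] = O
Query 2: L[3] = R
Query 3: B[1] = R
Query 4: U[0] = Y
Query 5: U[1] = W

Answer: O R R Y W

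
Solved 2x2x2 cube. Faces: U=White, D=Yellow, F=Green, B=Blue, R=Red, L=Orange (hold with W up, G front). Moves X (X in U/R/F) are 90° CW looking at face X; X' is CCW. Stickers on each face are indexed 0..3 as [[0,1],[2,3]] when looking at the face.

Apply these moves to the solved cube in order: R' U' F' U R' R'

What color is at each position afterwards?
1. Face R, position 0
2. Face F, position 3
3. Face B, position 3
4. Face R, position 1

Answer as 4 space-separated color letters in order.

After move 1 (R'): R=RRRR U=WBWB F=GWGW D=YGYG B=YBYB
After move 2 (U'): U=BBWW F=OOGW R=GWRR B=RRYB L=YBOO
After move 3 (F'): F=OWOG U=BBGR R=GWYR D=BOYG L=YWOW
After move 4 (U): U=GBRB F=GWOG R=RRYR B=YWYB L=OWOW
After move 5 (R'): R=RRRY U=GYRY F=GBOB D=BWYG B=GWOB
After move 6 (R'): R=RYRR U=GORG F=GYOY D=BBYB B=GWWB
Query 1: R[0] = R
Query 2: F[3] = Y
Query 3: B[3] = B
Query 4: R[1] = Y

Answer: R Y B Y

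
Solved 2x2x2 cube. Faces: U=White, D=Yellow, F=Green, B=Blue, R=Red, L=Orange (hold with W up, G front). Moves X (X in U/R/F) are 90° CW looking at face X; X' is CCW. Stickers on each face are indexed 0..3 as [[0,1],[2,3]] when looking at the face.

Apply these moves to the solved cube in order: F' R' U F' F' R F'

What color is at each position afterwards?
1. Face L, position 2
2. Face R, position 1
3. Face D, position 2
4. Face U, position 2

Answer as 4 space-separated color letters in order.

Answer: O W Y W

Derivation:
After move 1 (F'): F=GGGG U=WWRR R=YRYR D=OOYY L=OWOW
After move 2 (R'): R=RRYY U=WBRB F=GWGR D=OGYG B=YBOB
After move 3 (U): U=RWBB F=RRGR R=YBYY B=OWOB L=GWOW
After move 4 (F'): F=RRRG U=RWYY R=GBOY D=WWYG L=GBOB
After move 5 (F'): F=RGRR U=RWGO R=WBWY D=BBYG L=GYOY
After move 6 (R): R=WWYB U=RGGR F=RBRG D=BOYO B=OWWB
After move 7 (F'): F=BGRR U=RGWY R=OWBB D=YYYO L=GROG
Query 1: L[2] = O
Query 2: R[1] = W
Query 3: D[2] = Y
Query 4: U[2] = W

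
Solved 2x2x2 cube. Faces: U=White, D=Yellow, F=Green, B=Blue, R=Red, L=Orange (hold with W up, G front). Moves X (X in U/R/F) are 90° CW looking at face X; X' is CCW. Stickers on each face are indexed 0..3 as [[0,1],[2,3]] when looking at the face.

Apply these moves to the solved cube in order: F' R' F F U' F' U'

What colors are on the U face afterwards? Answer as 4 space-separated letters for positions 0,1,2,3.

After move 1 (F'): F=GGGG U=WWRR R=YRYR D=OOYY L=OWOW
After move 2 (R'): R=RRYY U=WBRB F=GWGR D=OGYG B=YBOB
After move 3 (F): F=GGRW U=WBWW R=RRBY D=YRYG L=OOOG
After move 4 (F): F=RGWG U=WBGO R=WRWY D=BRYG L=OYOR
After move 5 (U'): U=BOWG F=OYWG R=RGWY B=WROB L=YBOR
After move 6 (F'): F=YGOW U=BORW R=RGBY D=BRYG L=YGOW
After move 7 (U'): U=OWBR F=YGOW R=YGBY B=RGOB L=WROW
Query: U face = OWBR

Answer: O W B R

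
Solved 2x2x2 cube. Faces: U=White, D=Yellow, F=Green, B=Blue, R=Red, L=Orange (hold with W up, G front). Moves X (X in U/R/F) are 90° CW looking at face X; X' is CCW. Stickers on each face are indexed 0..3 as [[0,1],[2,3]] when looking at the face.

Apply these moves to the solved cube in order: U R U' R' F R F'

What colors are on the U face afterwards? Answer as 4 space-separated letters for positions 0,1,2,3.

Answer: R G R R

Derivation:
After move 1 (U): U=WWWW F=RRGG R=BBRR B=OOBB L=GGOO
After move 2 (R): R=RBRB U=WRWG F=RYGY D=YBYO B=WOWB
After move 3 (U'): U=RGWW F=GGGY R=RYRB B=RBWB L=WOOO
After move 4 (R'): R=YBRR U=RWWR F=GGGW D=YGYY B=OBBB
After move 5 (F): F=GGWG U=RWOO R=WBRR D=RYYY L=WYOG
After move 6 (R): R=RWRB U=RGOG F=GYWY D=RBYO B=OBWB
After move 7 (F'): F=YYGW U=RGRR R=BWRB D=YGYO L=WGOO
Query: U face = RGRR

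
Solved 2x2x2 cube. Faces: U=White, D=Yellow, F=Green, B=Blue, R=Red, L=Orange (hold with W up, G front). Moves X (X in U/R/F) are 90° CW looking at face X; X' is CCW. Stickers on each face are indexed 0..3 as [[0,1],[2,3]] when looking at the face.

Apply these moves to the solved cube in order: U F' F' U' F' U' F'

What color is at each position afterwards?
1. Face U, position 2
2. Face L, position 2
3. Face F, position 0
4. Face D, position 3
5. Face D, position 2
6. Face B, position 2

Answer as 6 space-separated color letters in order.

After move 1 (U): U=WWWW F=RRGG R=BBRR B=OOBB L=GGOO
After move 2 (F'): F=RGRG U=WWBR R=YBYR D=GOYY L=GWOW
After move 3 (F'): F=GGRR U=WWYY R=OBGR D=WWYY L=GROB
After move 4 (U'): U=WYWY F=GRRR R=GGGR B=OBBB L=OOOB
After move 5 (F'): F=RRGR U=WYGG R=WGWR D=OBYY L=OYOW
After move 6 (U'): U=YGWG F=OYGR R=RRWR B=WGBB L=OBOW
After move 7 (F'): F=YROG U=YGRW R=BROR D=BWYY L=OGOW
Query 1: U[2] = R
Query 2: L[2] = O
Query 3: F[0] = Y
Query 4: D[3] = Y
Query 5: D[2] = Y
Query 6: B[2] = B

Answer: R O Y Y Y B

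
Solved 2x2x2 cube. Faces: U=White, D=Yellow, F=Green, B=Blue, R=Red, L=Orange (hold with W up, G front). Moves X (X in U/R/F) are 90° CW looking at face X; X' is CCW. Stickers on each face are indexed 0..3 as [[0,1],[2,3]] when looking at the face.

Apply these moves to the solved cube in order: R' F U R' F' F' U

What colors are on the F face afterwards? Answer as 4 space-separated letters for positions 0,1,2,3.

After move 1 (R'): R=RRRR U=WBWB F=GWGW D=YGYG B=YBYB
After move 2 (F): F=GGWW U=WBOO R=WRBR D=RRYG L=OYOG
After move 3 (U): U=OWOB F=WRWW R=YBBR B=OYYB L=GGOG
After move 4 (R'): R=BRYB U=OYOO F=WWWB D=RRYW B=GYRB
After move 5 (F'): F=WBWW U=OYBY R=RRRB D=GGYW L=GOOO
After move 6 (F'): F=BWWW U=OYRR R=GRGB D=OOYW L=GYOB
After move 7 (U): U=RORY F=GRWW R=GYGB B=GYRB L=BWOB
Query: F face = GRWW

Answer: G R W W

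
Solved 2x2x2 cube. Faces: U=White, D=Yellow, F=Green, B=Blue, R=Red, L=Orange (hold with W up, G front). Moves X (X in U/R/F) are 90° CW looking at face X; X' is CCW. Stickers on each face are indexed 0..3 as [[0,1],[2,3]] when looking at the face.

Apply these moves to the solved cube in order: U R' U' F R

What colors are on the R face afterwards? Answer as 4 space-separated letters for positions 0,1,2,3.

After move 1 (U): U=WWWW F=RRGG R=BBRR B=OOBB L=GGOO
After move 2 (R'): R=BRBR U=WBWO F=RWGW D=YRYG B=YOYB
After move 3 (U'): U=BOWW F=GGGW R=RWBR B=BRYB L=YOOO
After move 4 (F): F=GGWG U=BOOO R=WWWR D=BRYG L=YYOR
After move 5 (R): R=WWRW U=BGOG F=GRWG D=BYYB B=OROB
Query: R face = WWRW

Answer: W W R W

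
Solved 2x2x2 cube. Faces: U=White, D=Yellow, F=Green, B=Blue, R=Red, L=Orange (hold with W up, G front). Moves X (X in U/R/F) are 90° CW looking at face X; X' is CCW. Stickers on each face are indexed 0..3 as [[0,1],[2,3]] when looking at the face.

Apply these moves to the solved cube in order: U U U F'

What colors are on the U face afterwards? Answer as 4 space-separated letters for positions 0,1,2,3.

After move 1 (U): U=WWWW F=RRGG R=BBRR B=OOBB L=GGOO
After move 2 (U): U=WWWW F=BBGG R=OORR B=GGBB L=RROO
After move 3 (U): U=WWWW F=OOGG R=GGRR B=RRBB L=BBOO
After move 4 (F'): F=OGOG U=WWGR R=YGYR D=BOYY L=BWOW
Query: U face = WWGR

Answer: W W G R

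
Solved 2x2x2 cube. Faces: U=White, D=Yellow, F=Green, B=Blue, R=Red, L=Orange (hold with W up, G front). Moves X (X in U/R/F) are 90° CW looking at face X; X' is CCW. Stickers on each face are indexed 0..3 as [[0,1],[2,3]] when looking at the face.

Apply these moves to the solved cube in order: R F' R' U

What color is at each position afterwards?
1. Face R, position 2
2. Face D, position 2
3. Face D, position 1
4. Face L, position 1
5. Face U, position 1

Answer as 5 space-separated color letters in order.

After move 1 (R): R=RRRR U=WGWG F=GYGY D=YBYB B=WBWB
After move 2 (F'): F=YYGG U=WGRR R=BRYR D=OOYB L=OGOW
After move 3 (R'): R=RRBY U=WWRW F=YGGR D=OYYG B=BBOB
After move 4 (U): U=RWWW F=RRGR R=BBBY B=OGOB L=YGOW
Query 1: R[2] = B
Query 2: D[2] = Y
Query 3: D[1] = Y
Query 4: L[1] = G
Query 5: U[1] = W

Answer: B Y Y G W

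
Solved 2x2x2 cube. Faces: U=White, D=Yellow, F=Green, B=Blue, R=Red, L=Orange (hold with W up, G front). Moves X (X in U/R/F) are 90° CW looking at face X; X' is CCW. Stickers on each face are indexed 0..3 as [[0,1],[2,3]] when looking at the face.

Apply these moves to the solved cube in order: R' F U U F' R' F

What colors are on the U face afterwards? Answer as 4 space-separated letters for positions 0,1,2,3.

After move 1 (R'): R=RRRR U=WBWB F=GWGW D=YGYG B=YBYB
After move 2 (F): F=GGWW U=WBOO R=WRBR D=RRYG L=OYOG
After move 3 (U): U=OWOB F=WRWW R=YBBR B=OYYB L=GGOG
After move 4 (U): U=OOBW F=YBWW R=OYBR B=GGYB L=WROG
After move 5 (F'): F=BWYW U=OOOB R=RYRR D=RGYG L=WWOB
After move 6 (R'): R=YRRR U=OYOG F=BOYB D=RWYW B=GGGB
After move 7 (F): F=YBBO U=OYBW R=ORGR D=RYYW L=WROW
Query: U face = OYBW

Answer: O Y B W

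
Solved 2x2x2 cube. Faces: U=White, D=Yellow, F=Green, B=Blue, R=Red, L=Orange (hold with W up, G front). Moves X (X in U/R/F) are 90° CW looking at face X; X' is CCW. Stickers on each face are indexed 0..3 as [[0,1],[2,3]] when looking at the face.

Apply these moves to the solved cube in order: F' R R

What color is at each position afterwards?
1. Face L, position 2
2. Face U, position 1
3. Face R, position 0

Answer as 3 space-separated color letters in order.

Answer: O O R

Derivation:
After move 1 (F'): F=GGGG U=WWRR R=YRYR D=OOYY L=OWOW
After move 2 (R): R=YYRR U=WGRG F=GOGY D=OBYB B=RBWB
After move 3 (R): R=RYRY U=WORY F=GBGB D=OWYR B=GBGB
Query 1: L[2] = O
Query 2: U[1] = O
Query 3: R[0] = R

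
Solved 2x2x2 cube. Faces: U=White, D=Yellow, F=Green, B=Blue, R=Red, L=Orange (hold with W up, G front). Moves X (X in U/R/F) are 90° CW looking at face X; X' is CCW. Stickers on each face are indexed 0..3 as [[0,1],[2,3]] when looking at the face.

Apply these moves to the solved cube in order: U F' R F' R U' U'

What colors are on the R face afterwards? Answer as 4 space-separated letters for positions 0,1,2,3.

Answer: G G B Y

Derivation:
After move 1 (U): U=WWWW F=RRGG R=BBRR B=OOBB L=GGOO
After move 2 (F'): F=RGRG U=WWBR R=YBYR D=GOYY L=GWOW
After move 3 (R): R=YYRB U=WGBG F=RORY D=GBYO B=ROWB
After move 4 (F'): F=OYRR U=WGYR R=BYGB D=WWYO L=GGOB
After move 5 (R): R=GBBY U=WYYR F=OWRO D=WWYR B=ROGB
After move 6 (U'): U=YRWY F=GGRO R=OWBY B=GBGB L=ROOB
After move 7 (U'): U=RYYW F=RORO R=GGBY B=OWGB L=GBOB
Query: R face = GGBY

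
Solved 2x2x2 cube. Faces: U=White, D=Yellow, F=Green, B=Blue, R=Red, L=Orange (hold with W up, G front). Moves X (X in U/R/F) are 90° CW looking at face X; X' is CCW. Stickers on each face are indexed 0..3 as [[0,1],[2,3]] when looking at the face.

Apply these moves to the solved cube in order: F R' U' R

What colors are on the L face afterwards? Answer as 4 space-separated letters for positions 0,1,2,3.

Answer: Y B O Y

Derivation:
After move 1 (F): F=GGGG U=WWOO R=WRWR D=RRYY L=OYOY
After move 2 (R'): R=RRWW U=WBOB F=GWGO D=RGYG B=YBRB
After move 3 (U'): U=BBWO F=OYGO R=GWWW B=RRRB L=YBOY
After move 4 (R): R=WGWW U=BYWO F=OGGG D=RRYR B=ORBB
Query: L face = YBOY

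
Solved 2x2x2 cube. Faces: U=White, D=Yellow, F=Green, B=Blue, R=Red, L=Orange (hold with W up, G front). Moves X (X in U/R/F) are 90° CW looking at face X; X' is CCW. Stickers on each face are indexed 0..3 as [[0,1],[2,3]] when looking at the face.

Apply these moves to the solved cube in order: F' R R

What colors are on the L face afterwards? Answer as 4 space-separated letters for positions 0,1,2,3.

Answer: O W O W

Derivation:
After move 1 (F'): F=GGGG U=WWRR R=YRYR D=OOYY L=OWOW
After move 2 (R): R=YYRR U=WGRG F=GOGY D=OBYB B=RBWB
After move 3 (R): R=RYRY U=WORY F=GBGB D=OWYR B=GBGB
Query: L face = OWOW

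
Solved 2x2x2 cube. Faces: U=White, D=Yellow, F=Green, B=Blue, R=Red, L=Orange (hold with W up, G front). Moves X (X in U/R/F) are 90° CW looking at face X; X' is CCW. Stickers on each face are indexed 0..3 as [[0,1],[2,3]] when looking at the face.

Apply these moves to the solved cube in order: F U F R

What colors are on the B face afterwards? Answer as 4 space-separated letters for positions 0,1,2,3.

After move 1 (F): F=GGGG U=WWOO R=WRWR D=RRYY L=OYOY
After move 2 (U): U=OWOW F=WRGG R=BBWR B=OYBB L=GGOY
After move 3 (F): F=GWGR U=OWYG R=OBWR D=WBYY L=GROR
After move 4 (R): R=WORB U=OWYR F=GBGY D=WBYO B=GYWB
Query: B face = GYWB

Answer: G Y W B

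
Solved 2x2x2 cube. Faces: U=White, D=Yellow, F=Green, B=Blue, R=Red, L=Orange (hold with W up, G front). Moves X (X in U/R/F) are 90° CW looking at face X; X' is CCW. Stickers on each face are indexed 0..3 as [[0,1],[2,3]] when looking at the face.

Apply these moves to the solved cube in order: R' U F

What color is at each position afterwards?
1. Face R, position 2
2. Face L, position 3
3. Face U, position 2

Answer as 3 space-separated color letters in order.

Answer: B G O

Derivation:
After move 1 (R'): R=RRRR U=WBWB F=GWGW D=YGYG B=YBYB
After move 2 (U): U=WWBB F=RRGW R=YBRR B=OOYB L=GWOO
After move 3 (F): F=GRWR U=WWOW R=BBBR D=RYYG L=GYOG
Query 1: R[2] = B
Query 2: L[3] = G
Query 3: U[2] = O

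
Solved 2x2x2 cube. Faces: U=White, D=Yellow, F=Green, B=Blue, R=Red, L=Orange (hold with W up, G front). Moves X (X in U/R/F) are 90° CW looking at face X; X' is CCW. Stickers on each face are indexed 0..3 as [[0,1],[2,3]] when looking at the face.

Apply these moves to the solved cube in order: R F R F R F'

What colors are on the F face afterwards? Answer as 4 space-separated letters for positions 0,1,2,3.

Answer: G W Y B

Derivation:
After move 1 (R): R=RRRR U=WGWG F=GYGY D=YBYB B=WBWB
After move 2 (F): F=GGYY U=WGOO R=WRGR D=RRYB L=OYOB
After move 3 (R): R=GWRR U=WGOY F=GRYB D=RWYW B=OBGB
After move 4 (F): F=YGBR U=WGBY R=OWYR D=RGYW L=OROW
After move 5 (R): R=YORW U=WGBR F=YGBW D=RGYO B=YBGB
After move 6 (F'): F=GWYB U=WGYR R=GORW D=RWYO L=OROB
Query: F face = GWYB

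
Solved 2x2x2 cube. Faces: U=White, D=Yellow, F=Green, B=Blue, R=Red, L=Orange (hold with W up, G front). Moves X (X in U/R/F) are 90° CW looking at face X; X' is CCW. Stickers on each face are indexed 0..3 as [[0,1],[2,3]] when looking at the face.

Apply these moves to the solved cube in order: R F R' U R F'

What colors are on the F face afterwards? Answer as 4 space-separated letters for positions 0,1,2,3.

After move 1 (R): R=RRRR U=WGWG F=GYGY D=YBYB B=WBWB
After move 2 (F): F=GGYY U=WGOO R=WRGR D=RRYB L=OYOB
After move 3 (R'): R=RRWG U=WWOW F=GGYO D=RGYY B=BBRB
After move 4 (U): U=OWWW F=RRYO R=BBWG B=OYRB L=GGOB
After move 5 (R): R=WBGB U=ORWO F=RGYY D=RRYO B=WYWB
After move 6 (F'): F=GYRY U=ORWG R=RBRB D=GBYO L=GOOW
Query: F face = GYRY

Answer: G Y R Y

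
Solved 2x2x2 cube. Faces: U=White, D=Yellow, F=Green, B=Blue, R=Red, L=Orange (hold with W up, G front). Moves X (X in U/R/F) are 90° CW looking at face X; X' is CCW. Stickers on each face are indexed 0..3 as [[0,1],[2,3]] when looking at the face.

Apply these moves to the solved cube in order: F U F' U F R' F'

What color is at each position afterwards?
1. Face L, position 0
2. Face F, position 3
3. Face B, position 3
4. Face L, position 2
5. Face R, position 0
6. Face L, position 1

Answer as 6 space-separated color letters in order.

Answer: R G B O R G

Derivation:
After move 1 (F): F=GGGG U=WWOO R=WRWR D=RRYY L=OYOY
After move 2 (U): U=OWOW F=WRGG R=BBWR B=OYBB L=GGOY
After move 3 (F'): F=RGWG U=OWBW R=RBRR D=GYYY L=GWOO
After move 4 (U): U=BOWW F=RBWG R=OYRR B=GWBB L=RGOO
After move 5 (F): F=WRGB U=BOOG R=WYWR D=ROYY L=RGOY
After move 6 (R'): R=YRWW U=BBOG F=WOGG D=RRYB B=YWOB
After move 7 (F'): F=OGWG U=BBYW R=RRRW D=GYYB L=RGOO
Query 1: L[0] = R
Query 2: F[3] = G
Query 3: B[3] = B
Query 4: L[2] = O
Query 5: R[0] = R
Query 6: L[1] = G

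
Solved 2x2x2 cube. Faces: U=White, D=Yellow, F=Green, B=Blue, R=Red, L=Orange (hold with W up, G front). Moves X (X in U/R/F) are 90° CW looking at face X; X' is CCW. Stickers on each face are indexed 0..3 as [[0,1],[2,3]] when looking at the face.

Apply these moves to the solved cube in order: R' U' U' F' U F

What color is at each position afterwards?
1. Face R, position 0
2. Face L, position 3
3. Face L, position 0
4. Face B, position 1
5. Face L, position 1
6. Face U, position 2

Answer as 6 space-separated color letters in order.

After move 1 (R'): R=RRRR U=WBWB F=GWGW D=YGYG B=YBYB
After move 2 (U'): U=BBWW F=OOGW R=GWRR B=RRYB L=YBOO
After move 3 (U'): U=BWBW F=YBGW R=OORR B=GWYB L=RROO
After move 4 (F'): F=BWYG U=BWOR R=GOYR D=ROYG L=RWOB
After move 5 (U): U=OBRW F=GOYG R=GWYR B=RWYB L=BWOB
After move 6 (F): F=YGGO U=OBBW R=RWWR D=YGYG L=BROO
Query 1: R[0] = R
Query 2: L[3] = O
Query 3: L[0] = B
Query 4: B[1] = W
Query 5: L[1] = R
Query 6: U[2] = B

Answer: R O B W R B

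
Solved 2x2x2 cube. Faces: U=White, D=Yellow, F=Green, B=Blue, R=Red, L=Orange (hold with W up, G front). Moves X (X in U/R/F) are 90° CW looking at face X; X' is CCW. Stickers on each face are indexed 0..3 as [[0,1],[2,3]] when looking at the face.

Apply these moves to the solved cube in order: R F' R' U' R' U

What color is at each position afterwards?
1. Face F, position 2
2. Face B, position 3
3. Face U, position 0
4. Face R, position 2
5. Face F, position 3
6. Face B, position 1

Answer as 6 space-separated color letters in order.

After move 1 (R): R=RRRR U=WGWG F=GYGY D=YBYB B=WBWB
After move 2 (F'): F=YYGG U=WGRR R=BRYR D=OOYB L=OGOW
After move 3 (R'): R=RRBY U=WWRW F=YGGR D=OYYG B=BBOB
After move 4 (U'): U=WWWR F=OGGR R=YGBY B=RROB L=BBOW
After move 5 (R'): R=GYYB U=WOWR F=OWGR D=OGYR B=GRYB
After move 6 (U): U=WWRO F=GYGR R=GRYB B=BBYB L=OWOW
Query 1: F[2] = G
Query 2: B[3] = B
Query 3: U[0] = W
Query 4: R[2] = Y
Query 5: F[3] = R
Query 6: B[1] = B

Answer: G B W Y R B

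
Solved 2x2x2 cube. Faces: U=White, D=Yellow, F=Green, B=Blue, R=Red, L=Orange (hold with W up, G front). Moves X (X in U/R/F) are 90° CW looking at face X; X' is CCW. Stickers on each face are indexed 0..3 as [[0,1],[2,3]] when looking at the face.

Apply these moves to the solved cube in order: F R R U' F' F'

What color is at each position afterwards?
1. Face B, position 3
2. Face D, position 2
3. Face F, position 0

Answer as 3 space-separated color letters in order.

Answer: B Y B

Derivation:
After move 1 (F): F=GGGG U=WWOO R=WRWR D=RRYY L=OYOY
After move 2 (R): R=WWRR U=WGOG F=GRGY D=RBYB B=OBWB
After move 3 (R): R=RWRW U=WROY F=GBGB D=RWYO B=GBGB
After move 4 (U'): U=RYWO F=OYGB R=GBRW B=RWGB L=GBOY
After move 5 (F'): F=YBOG U=RYGR R=WBRW D=BYYO L=GOOW
After move 6 (F'): F=BGYO U=RYWR R=YBBW D=OWYO L=GROG
Query 1: B[3] = B
Query 2: D[2] = Y
Query 3: F[0] = B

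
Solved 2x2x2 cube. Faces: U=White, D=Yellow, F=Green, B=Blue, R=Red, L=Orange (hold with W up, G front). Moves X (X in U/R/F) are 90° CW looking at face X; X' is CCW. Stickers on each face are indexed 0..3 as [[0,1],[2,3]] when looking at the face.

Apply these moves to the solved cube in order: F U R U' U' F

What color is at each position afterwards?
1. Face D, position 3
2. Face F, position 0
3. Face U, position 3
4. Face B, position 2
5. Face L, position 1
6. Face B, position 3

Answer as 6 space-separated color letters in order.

After move 1 (F): F=GGGG U=WWOO R=WRWR D=RRYY L=OYOY
After move 2 (U): U=OWOW F=WRGG R=BBWR B=OYBB L=GGOY
After move 3 (R): R=WBRB U=OROG F=WRGY D=RBYO B=WYWB
After move 4 (U'): U=RGOO F=GGGY R=WRRB B=WBWB L=WYOY
After move 5 (U'): U=GORO F=WYGY R=GGRB B=WRWB L=WBOY
After move 6 (F): F=GWYY U=GOYB R=RGOB D=RGYO L=WROB
Query 1: D[3] = O
Query 2: F[0] = G
Query 3: U[3] = B
Query 4: B[2] = W
Query 5: L[1] = R
Query 6: B[3] = B

Answer: O G B W R B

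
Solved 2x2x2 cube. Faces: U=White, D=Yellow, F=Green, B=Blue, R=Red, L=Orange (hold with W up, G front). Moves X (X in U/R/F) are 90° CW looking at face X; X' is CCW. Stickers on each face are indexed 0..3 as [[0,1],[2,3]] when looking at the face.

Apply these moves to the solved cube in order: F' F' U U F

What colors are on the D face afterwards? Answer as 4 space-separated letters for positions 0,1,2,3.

Answer: O O Y Y

Derivation:
After move 1 (F'): F=GGGG U=WWRR R=YRYR D=OOYY L=OWOW
After move 2 (F'): F=GGGG U=WWYY R=OROR D=WWYY L=OROR
After move 3 (U): U=YWYW F=ORGG R=BBOR B=ORBB L=GGOR
After move 4 (U): U=YYWW F=BBGG R=OROR B=GGBB L=OROR
After move 5 (F): F=GBGB U=YYRR R=WRWR D=OOYY L=OWOW
Query: D face = OOYY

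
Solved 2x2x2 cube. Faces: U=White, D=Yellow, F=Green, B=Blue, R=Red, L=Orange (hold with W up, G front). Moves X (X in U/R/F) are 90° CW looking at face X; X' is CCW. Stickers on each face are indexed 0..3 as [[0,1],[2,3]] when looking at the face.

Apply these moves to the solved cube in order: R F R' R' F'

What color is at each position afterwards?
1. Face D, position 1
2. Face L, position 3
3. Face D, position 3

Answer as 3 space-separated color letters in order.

Answer: B O O

Derivation:
After move 1 (R): R=RRRR U=WGWG F=GYGY D=YBYB B=WBWB
After move 2 (F): F=GGYY U=WGOO R=WRGR D=RRYB L=OYOB
After move 3 (R'): R=RRWG U=WWOW F=GGYO D=RGYY B=BBRB
After move 4 (R'): R=RGRW U=WROB F=GWYW D=RGYO B=YBGB
After move 5 (F'): F=WWGY U=WRRR R=GGRW D=YBYO L=OBOO
Query 1: D[1] = B
Query 2: L[3] = O
Query 3: D[3] = O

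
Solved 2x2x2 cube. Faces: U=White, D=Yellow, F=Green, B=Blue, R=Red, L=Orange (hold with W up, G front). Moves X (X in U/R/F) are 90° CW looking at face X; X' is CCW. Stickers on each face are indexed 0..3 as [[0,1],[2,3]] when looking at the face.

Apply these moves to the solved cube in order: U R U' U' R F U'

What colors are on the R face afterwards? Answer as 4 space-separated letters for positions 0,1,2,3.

After move 1 (U): U=WWWW F=RRGG R=BBRR B=OOBB L=GGOO
After move 2 (R): R=RBRB U=WRWG F=RYGY D=YBYO B=WOWB
After move 3 (U'): U=RGWW F=GGGY R=RYRB B=RBWB L=WOOO
After move 4 (U'): U=GWRW F=WOGY R=GGRB B=RYWB L=RBOO
After move 5 (R): R=RGBG U=GORY F=WBGO D=YWYR B=WYWB
After move 6 (F): F=GWOB U=GOOB R=RGYG D=BRYR L=RYOW
After move 7 (U'): U=OBGO F=RYOB R=GWYG B=RGWB L=WYOW
Query: R face = GWYG

Answer: G W Y G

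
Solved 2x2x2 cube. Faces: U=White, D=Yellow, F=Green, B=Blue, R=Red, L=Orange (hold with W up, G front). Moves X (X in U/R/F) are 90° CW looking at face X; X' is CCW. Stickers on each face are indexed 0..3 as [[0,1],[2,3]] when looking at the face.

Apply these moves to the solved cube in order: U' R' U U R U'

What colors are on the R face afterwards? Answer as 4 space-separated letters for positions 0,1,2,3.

Answer: Y O R B

Derivation:
After move 1 (U'): U=WWWW F=OOGG R=GGRR B=RRBB L=BBOO
After move 2 (R'): R=GRGR U=WBWR F=OWGW D=YOYG B=YRYB
After move 3 (U): U=WWRB F=GRGW R=YRGR B=BBYB L=OWOO
After move 4 (U): U=RWBW F=YRGW R=BBGR B=OWYB L=GROO
After move 5 (R): R=GBRB U=RRBW F=YOGG D=YYYO B=WWWB
After move 6 (U'): U=RWRB F=GRGG R=YORB B=GBWB L=WWOO
Query: R face = YORB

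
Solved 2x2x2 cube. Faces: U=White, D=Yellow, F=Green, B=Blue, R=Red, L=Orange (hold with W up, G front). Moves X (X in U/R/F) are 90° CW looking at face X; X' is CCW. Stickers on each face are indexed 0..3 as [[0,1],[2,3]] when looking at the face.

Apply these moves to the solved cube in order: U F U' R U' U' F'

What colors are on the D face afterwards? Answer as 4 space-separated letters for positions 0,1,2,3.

After move 1 (U): U=WWWW F=RRGG R=BBRR B=OOBB L=GGOO
After move 2 (F): F=GRGR U=WWOG R=WBWR D=RBYY L=GYOY
After move 3 (U'): U=WGWO F=GYGR R=GRWR B=WBBB L=OOOY
After move 4 (R): R=WGRR U=WYWR F=GBGY D=RBYW B=OBGB
After move 5 (U'): U=YRWW F=OOGY R=GBRR B=WGGB L=OBOY
After move 6 (U'): U=RWYW F=OBGY R=OORR B=GBGB L=WGOY
After move 7 (F'): F=BYOG U=RWOR R=BORR D=GYYW L=WWOY
Query: D face = GYYW

Answer: G Y Y W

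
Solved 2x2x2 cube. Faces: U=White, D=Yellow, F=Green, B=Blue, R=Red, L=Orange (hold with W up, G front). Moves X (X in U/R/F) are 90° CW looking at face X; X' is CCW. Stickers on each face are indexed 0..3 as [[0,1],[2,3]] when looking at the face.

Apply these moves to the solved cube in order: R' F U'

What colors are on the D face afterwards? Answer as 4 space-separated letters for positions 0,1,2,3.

Answer: R R Y G

Derivation:
After move 1 (R'): R=RRRR U=WBWB F=GWGW D=YGYG B=YBYB
After move 2 (F): F=GGWW U=WBOO R=WRBR D=RRYG L=OYOG
After move 3 (U'): U=BOWO F=OYWW R=GGBR B=WRYB L=YBOG
Query: D face = RRYG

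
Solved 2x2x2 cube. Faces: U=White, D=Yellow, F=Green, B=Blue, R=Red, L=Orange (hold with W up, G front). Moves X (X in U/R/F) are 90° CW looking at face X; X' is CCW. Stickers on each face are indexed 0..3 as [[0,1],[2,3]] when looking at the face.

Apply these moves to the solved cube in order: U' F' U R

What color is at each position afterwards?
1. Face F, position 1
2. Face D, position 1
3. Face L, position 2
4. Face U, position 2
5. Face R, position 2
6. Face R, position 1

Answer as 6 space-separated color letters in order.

After move 1 (U'): U=WWWW F=OOGG R=GGRR B=RRBB L=BBOO
After move 2 (F'): F=OGOG U=WWGR R=YGYR D=BOYY L=BWOW
After move 3 (U): U=GWRW F=YGOG R=RRYR B=BWBB L=OGOW
After move 4 (R): R=YRRR U=GGRG F=YOOY D=BBYB B=WWWB
Query 1: F[1] = O
Query 2: D[1] = B
Query 3: L[2] = O
Query 4: U[2] = R
Query 5: R[2] = R
Query 6: R[1] = R

Answer: O B O R R R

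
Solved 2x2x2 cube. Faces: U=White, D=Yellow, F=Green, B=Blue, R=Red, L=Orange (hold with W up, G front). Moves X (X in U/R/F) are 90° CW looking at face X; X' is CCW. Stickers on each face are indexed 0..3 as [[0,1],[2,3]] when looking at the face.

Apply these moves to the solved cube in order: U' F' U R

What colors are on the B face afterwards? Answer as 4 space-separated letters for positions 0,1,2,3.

Answer: W W W B

Derivation:
After move 1 (U'): U=WWWW F=OOGG R=GGRR B=RRBB L=BBOO
After move 2 (F'): F=OGOG U=WWGR R=YGYR D=BOYY L=BWOW
After move 3 (U): U=GWRW F=YGOG R=RRYR B=BWBB L=OGOW
After move 4 (R): R=YRRR U=GGRG F=YOOY D=BBYB B=WWWB
Query: B face = WWWB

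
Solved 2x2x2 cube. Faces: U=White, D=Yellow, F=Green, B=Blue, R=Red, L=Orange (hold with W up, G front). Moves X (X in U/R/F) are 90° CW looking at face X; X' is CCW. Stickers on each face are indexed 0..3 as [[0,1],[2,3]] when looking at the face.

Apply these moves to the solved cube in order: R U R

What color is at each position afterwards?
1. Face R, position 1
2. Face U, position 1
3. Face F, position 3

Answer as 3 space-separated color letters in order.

Answer: W R B

Derivation:
After move 1 (R): R=RRRR U=WGWG F=GYGY D=YBYB B=WBWB
After move 2 (U): U=WWGG F=RRGY R=WBRR B=OOWB L=GYOO
After move 3 (R): R=RWRB U=WRGY F=RBGB D=YWYO B=GOWB
Query 1: R[1] = W
Query 2: U[1] = R
Query 3: F[3] = B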